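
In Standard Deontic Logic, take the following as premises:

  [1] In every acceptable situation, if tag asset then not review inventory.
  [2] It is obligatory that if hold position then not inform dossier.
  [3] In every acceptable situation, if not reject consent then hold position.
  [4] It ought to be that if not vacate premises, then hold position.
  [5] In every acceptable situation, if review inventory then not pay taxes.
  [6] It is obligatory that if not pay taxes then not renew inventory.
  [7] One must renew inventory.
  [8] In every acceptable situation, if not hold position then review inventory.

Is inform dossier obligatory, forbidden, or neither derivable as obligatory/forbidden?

Forbidden

From premise 7 we have O(renew_inventory).
Premise 6, O(¬pay_taxes → ¬renew_inventory), contraposes to O(renew_inventory → pay_taxes); with O(renew_inventory) we get O(pay_taxes).
Premise 5, O(review_inventory → ¬pay_taxes), contraposes to O(pay_taxes → ¬review_inventory); with O(pay_taxes) we get O(¬review_inventory).
Premise 8 is O(¬hold_position → review_inventory); contrapositively O(¬review_inventory → hold_position). Since O(¬review_inventory) holds, K gives O(hold_position).
From O(hold_position) and premise 2, O(hold_position → ¬inform_dossier), we obtain O(¬inform_dossier).
Premises 1, 3, 4 do not contribute to this derivation.
Thus O(¬inform_dossier), which is F(inform_dossier): inform_dossier is forbidden.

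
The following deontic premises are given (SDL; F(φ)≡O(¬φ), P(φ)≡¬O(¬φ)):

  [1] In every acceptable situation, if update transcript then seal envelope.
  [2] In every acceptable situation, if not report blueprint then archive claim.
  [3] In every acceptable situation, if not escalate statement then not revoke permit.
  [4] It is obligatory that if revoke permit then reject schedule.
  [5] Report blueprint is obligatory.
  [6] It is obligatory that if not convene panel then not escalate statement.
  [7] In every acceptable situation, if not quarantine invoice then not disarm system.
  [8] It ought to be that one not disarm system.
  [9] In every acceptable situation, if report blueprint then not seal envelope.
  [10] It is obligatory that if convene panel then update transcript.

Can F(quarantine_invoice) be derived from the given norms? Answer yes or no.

Premise 7 is O(¬quarantine_invoice → ¬disarm_system); even if O(¬disarm_system) held, inferring O(¬quarantine_invoice) would be affirming the consequent — invalid.
No other premise forces O(¬quarantine_invoice). An ideal world satisfying every premise can still have quarantine_invoice true, so F(quarantine_invoice) is not derivable.

No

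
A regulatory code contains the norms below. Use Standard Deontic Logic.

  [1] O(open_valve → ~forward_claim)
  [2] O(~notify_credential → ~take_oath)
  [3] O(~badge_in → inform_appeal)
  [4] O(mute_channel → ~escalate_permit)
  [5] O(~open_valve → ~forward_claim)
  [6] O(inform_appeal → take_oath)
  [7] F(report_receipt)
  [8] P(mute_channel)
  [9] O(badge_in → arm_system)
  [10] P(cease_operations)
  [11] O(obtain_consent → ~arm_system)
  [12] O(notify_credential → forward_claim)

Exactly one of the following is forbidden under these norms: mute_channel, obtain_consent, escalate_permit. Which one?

obtain_consent

By case analysis on ~open_valve: premise 5 gives O(~open_valve → ~forward_claim) and premise 1 gives O(open_valve → ~forward_claim), so O(~forward_claim) either way.
Premise 12, O(notify_credential → forward_claim), contraposes to O(~forward_claim → ~notify_credential); with O(~forward_claim) we get O(~notify_credential).
With premise 2, O(~notify_credential → ~take_oath), the K-axiom yields O(~take_oath).
Premise 6, O(inform_appeal → take_oath), contraposes to O(~take_oath → ~inform_appeal); with O(~take_oath) we get O(~inform_appeal).
Premise 3, O(~badge_in → inform_appeal), contraposes to O(~inform_appeal → badge_in); with O(~inform_appeal) we get O(badge_in).
From O(badge_in) and premise 9, O(badge_in → arm_system), we obtain O(arm_system).
Premise 11, O(obtain_consent → ~arm_system), contraposes to O(arm_system → ~obtain_consent); with O(arm_system) we get O(~obtain_consent).
So O(~obtain_consent) holds, i.e. obtain_consent is forbidden. None of the other listed options is forbidden under the premises.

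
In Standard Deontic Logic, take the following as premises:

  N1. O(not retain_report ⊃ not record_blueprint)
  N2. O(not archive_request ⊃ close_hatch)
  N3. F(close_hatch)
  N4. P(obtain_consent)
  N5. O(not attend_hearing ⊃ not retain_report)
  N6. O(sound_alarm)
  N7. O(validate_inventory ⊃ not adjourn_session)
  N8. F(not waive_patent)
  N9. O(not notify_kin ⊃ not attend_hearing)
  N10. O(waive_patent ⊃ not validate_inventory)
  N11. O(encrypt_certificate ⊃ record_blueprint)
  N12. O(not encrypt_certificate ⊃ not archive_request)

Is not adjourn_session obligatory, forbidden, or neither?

Neither

Premise 7 is O(validate_inventory ⊃ not adjourn_session), but O(validate_inventory) is not derivable from the premises, so it does not yield O(not adjourn_session).
No premise or chain of K-axiom applications forces O(not adjourn_session), and none forces O(adjourn_session). So not adjourn_session is neither obligatory nor forbidden under these norms.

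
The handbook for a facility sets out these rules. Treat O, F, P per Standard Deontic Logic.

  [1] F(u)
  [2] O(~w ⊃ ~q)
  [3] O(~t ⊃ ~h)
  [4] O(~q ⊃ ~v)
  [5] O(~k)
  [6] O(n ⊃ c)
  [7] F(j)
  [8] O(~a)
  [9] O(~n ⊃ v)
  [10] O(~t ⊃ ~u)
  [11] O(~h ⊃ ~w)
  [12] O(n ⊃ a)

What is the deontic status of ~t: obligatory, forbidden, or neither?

Forbidden

From premise 8 we have O(~a).
The contrapositive of premise 12 (O(n ⊃ a)) is O(~a ⊃ ~n), and O(~a) is already established, so O(~n).
Applying K to premise 9 (O(~n ⊃ v)) and O(~n) yields O(v).
The contrapositive of premise 4 (O(~q ⊃ ~v)) is O(v ⊃ q), and O(v) is already established, so O(q).
Premise 2, O(~w ⊃ ~q), contraposes to O(q ⊃ w); with O(q) we get O(w).
The contrapositive of premise 11 (O(~h ⊃ ~w)) is O(w ⊃ h), and O(w) is already established, so O(h).
The contrapositive of premise 3 (O(~t ⊃ ~h)) is O(h ⊃ t), and O(h) is already established, so O(t).
Premises 1, 5, 6, 7, 10 do not contribute to this derivation.
Thus O(t), which is F(~t): ~t is forbidden.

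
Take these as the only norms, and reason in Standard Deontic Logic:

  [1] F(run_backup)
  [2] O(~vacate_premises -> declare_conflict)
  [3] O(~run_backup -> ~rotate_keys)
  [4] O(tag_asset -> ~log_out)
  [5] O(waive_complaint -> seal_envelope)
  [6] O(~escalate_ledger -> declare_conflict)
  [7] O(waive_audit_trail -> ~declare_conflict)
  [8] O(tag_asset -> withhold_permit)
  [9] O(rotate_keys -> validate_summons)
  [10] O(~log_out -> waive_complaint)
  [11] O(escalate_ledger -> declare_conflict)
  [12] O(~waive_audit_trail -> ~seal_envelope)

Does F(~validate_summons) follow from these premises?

Premise 9 is O(rotate_keys -> validate_summons), but O(rotate_keys) is not derivable from the premises, so it does not yield O(validate_summons).
No other premise forces O(validate_summons). An ideal world satisfying every premise can still have ~validate_summons true, so F(~validate_summons) is not derivable.

No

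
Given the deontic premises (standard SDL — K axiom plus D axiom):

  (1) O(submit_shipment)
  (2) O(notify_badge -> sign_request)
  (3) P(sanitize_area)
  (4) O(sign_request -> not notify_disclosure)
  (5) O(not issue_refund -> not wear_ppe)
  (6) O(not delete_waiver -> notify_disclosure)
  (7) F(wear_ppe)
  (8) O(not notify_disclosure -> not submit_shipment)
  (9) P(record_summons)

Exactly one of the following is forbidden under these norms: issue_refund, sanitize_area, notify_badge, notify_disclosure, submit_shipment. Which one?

Premise 1 states O(submit_shipment) outright.
Premise 8 is O(not notify_disclosure -> not submit_shipment); contrapositively O(submit_shipment -> notify_disclosure). Since O(submit_shipment) holds, K gives O(notify_disclosure).
Premise 4 is O(sign_request -> not notify_disclosure); contrapositively O(notify_disclosure -> not sign_request). Since O(notify_disclosure) holds, K gives O(not sign_request).
Premise 2 is O(notify_badge -> sign_request); contrapositively O(not sign_request -> not notify_badge). Since O(not sign_request) holds, K gives O(not notify_badge).
So O(not notify_badge) holds, i.e. notify_badge is forbidden. None of the other listed options is forbidden under the premises.

notify_badge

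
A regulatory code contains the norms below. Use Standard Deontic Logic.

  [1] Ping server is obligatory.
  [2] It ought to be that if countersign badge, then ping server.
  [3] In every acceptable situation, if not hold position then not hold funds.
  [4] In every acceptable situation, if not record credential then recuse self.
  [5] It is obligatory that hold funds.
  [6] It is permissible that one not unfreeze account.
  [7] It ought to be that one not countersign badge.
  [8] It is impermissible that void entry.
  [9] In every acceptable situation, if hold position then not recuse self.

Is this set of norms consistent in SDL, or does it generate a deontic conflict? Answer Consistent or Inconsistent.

Consistent

Premise 2 is O(countersign_badge → ping_server); even if O(ping_server) held, inferring O(countersign_badge) would be affirming the consequent — invalid.
So O(countersign_badge) is not derivable, and the apparent clash with O(¬countersign_badge) does not arise.
A world satisfying every obligation exists (e.g. countersign_badge=false, hold_funds=true, hold_position=true, ping_server=true, record_credential=true, recuse_self=false, unfreeze_account=false, void_entry=false); no atom is both obligatory and forbidden, so the set is consistent.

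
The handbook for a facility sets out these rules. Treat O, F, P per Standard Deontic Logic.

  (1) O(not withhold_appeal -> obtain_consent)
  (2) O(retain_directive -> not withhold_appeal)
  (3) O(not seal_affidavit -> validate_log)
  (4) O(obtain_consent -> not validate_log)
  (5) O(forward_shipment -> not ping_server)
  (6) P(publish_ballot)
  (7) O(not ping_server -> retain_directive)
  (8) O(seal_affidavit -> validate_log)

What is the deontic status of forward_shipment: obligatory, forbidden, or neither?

Forbidden

Premises 8 and 3 are O(seal_affidavit -> validate_log) and O(not seal_affidavit -> validate_log); every ideal world satisfies seal_affidavit or not seal_affidavit, so in either case validate_log holds — hence O(validate_log).
The contrapositive of premise 4 (O(obtain_consent -> not validate_log)) is O(validate_log -> not obtain_consent), and O(validate_log) is already established, so O(not obtain_consent).
Premise 1 is O(not withhold_appeal -> obtain_consent); contrapositively O(not obtain_consent -> withhold_appeal). Since O(not obtain_consent) holds, K gives O(withhold_appeal).
Premise 2 is O(retain_directive -> not withhold_appeal); contrapositively O(withhold_appeal -> not retain_directive). Since O(withhold_appeal) holds, K gives O(not retain_directive).
Premise 7, O(not ping_server -> retain_directive), contraposes to O(not retain_directive -> ping_server); with O(not retain_directive) we get O(ping_server).
The contrapositive of premise 5 (O(forward_shipment -> not ping_server)) is O(ping_server -> not forward_shipment), and O(ping_server) is already established, so O(not forward_shipment).
Premise 6 does not contribute to this derivation.
Thus O(not forward_shipment), which is F(forward_shipment): forward_shipment is forbidden.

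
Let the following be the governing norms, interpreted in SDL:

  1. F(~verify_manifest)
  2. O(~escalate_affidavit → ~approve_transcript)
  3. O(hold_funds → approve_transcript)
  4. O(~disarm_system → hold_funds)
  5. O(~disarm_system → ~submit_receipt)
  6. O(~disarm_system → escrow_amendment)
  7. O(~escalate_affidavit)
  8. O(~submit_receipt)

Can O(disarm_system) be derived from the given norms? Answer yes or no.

Yes

Premise 7 states O(~escalate_affidavit) outright.
Applying K to premise 2 (O(~escalate_affidavit → ~approve_transcript)) and O(~escalate_affidavit) yields O(~approve_transcript).
Premise 3, O(hold_funds → approve_transcript), contraposes to O(~approve_transcript → ~hold_funds); with O(~approve_transcript) we get O(~hold_funds).
Premise 4 is O(~disarm_system → hold_funds); contrapositively O(~hold_funds → disarm_system). Since O(~hold_funds) holds, K gives O(disarm_system).
Premises 1, 5, 6, 8 do not contribute to this derivation.
So O(disarm_system) follows.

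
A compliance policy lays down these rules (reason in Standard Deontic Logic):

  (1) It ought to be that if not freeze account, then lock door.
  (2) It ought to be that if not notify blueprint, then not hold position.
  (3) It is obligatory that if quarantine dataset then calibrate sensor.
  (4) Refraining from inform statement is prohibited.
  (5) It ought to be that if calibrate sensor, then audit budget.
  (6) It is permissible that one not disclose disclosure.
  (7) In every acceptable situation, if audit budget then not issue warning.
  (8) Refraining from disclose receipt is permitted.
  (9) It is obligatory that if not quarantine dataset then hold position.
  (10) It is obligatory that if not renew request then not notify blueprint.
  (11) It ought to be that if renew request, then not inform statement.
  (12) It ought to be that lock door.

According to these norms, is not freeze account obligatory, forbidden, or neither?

Neither

Premise 1 is O(¬freeze_account → lock_door); even if O(lock_door) held, inferring O(¬freeze_account) would be affirming the consequent — invalid.
No premise or chain of K-axiom applications forces O(¬freeze_account), and none forces O(freeze_account). So ¬freeze_account is neither obligatory nor forbidden under these norms.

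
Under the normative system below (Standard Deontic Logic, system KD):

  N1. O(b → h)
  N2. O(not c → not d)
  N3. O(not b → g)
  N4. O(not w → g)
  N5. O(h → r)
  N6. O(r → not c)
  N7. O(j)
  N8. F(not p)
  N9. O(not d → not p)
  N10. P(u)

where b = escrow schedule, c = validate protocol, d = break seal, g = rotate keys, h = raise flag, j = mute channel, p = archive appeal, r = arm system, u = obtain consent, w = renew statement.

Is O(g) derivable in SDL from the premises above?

Premise 8, F(not p), is equivalent to O(p).
The contrapositive of premise 9 (O(not d → not p)) is O(p → d), and O(p) is already established, so O(d).
Premise 2 is O(not c → not d); contrapositively O(d → c). Since O(d) holds, K gives O(c).
Premise 6, O(r → not c), contraposes to O(c → not r); with O(c) we get O(not r).
Premise 5 is O(h → r); contrapositively O(not r → not h). Since O(not r) holds, K gives O(not h).
Premise 1, O(b → h), contraposes to O(not h → not b); with O(not h) we get O(not b).
From O(not b) and premise 3, O(not b → g), we obtain O(g).
Premises 4, 7, 10 do not contribute to this derivation.
So O(g) follows.

Yes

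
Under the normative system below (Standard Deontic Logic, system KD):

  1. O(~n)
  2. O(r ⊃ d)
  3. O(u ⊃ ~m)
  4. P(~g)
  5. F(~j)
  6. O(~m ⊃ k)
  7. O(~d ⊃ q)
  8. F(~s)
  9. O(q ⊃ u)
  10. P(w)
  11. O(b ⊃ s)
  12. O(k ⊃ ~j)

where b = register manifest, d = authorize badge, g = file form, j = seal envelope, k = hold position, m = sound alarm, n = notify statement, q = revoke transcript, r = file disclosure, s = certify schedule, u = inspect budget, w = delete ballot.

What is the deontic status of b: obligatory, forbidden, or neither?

Neither

Premise 11 is O(b ⊃ s); even if O(s) held, inferring O(b) would be affirming the consequent — invalid.
No premise or chain of K-axiom applications forces O(b), and none forces O(~b). So b is neither obligatory nor forbidden under these norms.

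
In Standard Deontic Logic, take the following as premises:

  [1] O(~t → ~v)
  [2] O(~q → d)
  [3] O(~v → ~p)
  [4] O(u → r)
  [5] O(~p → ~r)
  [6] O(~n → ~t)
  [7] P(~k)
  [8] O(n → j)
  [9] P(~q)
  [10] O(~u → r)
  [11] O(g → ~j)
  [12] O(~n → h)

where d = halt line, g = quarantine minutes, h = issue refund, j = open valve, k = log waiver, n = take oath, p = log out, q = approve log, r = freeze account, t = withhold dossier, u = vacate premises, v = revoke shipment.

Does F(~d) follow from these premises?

No

Premise 2 is O(~q → d), but O(~q) is not derivable from the premises (the permission P(~q) asserts only ~O(q), not O(~q)), so it does not yield O(d).
No other premise forces O(d). An ideal world satisfying every premise can still have ~d true, so F(~d) is not derivable.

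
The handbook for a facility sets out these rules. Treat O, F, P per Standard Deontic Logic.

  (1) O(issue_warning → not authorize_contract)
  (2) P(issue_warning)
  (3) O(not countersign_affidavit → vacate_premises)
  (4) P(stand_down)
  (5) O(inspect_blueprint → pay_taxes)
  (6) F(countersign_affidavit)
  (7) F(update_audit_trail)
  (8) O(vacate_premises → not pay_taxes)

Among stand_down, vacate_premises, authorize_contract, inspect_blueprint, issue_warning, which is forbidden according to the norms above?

Premise 6 is F(countersign_affidavit), i.e. O(not countersign_affidavit).
With premise 3, O(not countersign_affidavit → vacate_premises), the K-axiom yields O(vacate_premises).
From O(vacate_premises) and premise 8, O(vacate_premises → not pay_taxes), we obtain O(not pay_taxes).
Premise 5 is O(inspect_blueprint → pay_taxes); contrapositively O(not pay_taxes → not inspect_blueprint). Since O(not pay_taxes) holds, K gives O(not inspect_blueprint).
So O(not inspect_blueprint) holds, i.e. inspect_blueprint is forbidden. None of the other listed options is forbidden under the premises.

inspect_blueprint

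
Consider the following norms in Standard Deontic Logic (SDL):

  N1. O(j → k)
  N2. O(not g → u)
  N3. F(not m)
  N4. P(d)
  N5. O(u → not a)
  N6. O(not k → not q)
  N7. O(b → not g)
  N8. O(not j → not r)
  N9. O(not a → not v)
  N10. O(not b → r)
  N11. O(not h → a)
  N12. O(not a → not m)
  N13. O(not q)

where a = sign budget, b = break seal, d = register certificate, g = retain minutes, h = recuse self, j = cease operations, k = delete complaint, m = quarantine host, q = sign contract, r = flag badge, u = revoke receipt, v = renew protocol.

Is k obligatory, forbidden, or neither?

Obligatory

Premise 3, F(not m), is equivalent to O(m).
The contrapositive of premise 12 (O(not a → not m)) is O(m → a), and O(m) is already established, so O(a).
Premise 5 is O(u → not a); contrapositively O(a → not u). Since O(a) holds, K gives O(not u).
Premise 2, O(not g → u), contraposes to O(not u → g); with O(not u) we get O(g).
Premise 7, O(b → not g), contraposes to O(g → not b); with O(g) we get O(not b).
With premise 10, O(not b → r), the K-axiom yields O(r).
Premise 8 is O(not j → not r); contrapositively O(r → j). Since O(r) holds, K gives O(j).
Premise 1 is O(j → k); since O(j), deontic closure gives O(k).
Premises 4, 6, 9, 11, 13 do not contribute to this derivation.
Hence k is obligatory.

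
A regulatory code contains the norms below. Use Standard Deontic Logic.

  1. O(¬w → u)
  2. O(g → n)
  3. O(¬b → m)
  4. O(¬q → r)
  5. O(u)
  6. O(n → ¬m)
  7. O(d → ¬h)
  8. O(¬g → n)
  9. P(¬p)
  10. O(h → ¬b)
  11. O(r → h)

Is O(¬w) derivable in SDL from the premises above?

No

Premise 1 is O(¬w → u); even if O(u) held, inferring O(¬w) would be affirming the consequent — invalid.
No other premise forces O(¬w). An ideal world satisfying every premise can still have ¬w false, so O(¬w) is not derivable.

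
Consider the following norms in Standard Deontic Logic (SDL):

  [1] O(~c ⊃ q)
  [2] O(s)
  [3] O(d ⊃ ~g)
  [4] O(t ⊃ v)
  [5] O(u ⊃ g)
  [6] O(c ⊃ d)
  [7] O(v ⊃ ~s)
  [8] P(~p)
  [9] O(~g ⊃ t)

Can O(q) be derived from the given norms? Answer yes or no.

Premise 2 gives O(s).
The contrapositive of premise 7 (O(v ⊃ ~s)) is O(s ⊃ ~v), and O(s) is already established, so O(~v).
Premise 4, O(t ⊃ v), contraposes to O(~v ⊃ ~t); with O(~v) we get O(~t).
The contrapositive of premise 9 (O(~g ⊃ t)) is O(~t ⊃ g), and O(~t) is already established, so O(g).
Premise 3 is O(d ⊃ ~g); contrapositively O(g ⊃ ~d). Since O(g) holds, K gives O(~d).
The contrapositive of premise 6 (O(c ⊃ d)) is O(~d ⊃ ~c), and O(~d) is already established, so O(~c).
With premise 1, O(~c ⊃ q), the K-axiom yields O(q).
Premises 5, 8 do not contribute to this derivation.
So O(q) follows.

Yes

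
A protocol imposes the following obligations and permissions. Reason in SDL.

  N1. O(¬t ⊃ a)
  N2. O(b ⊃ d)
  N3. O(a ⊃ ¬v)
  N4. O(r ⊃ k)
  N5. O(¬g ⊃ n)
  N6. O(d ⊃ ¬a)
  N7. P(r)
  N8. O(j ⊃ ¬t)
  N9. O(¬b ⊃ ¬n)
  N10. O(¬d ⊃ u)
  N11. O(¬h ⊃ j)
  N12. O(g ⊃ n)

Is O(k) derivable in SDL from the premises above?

No

Premise 4 is O(r ⊃ k), but O(r) is not derivable from the premises (the permission P(r) asserts only ¬O(¬r), not O(r)), so it does not yield O(k).
No other premise forces O(k). An ideal world satisfying every premise can still have k false, so O(k) is not derivable.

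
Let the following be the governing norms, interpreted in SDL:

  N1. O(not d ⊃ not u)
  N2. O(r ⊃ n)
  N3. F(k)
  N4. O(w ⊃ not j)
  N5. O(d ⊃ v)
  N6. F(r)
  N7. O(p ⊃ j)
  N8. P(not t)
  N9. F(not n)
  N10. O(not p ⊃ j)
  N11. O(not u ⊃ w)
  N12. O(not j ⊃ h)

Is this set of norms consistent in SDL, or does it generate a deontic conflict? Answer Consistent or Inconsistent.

Premise 2 is O(r ⊃ n); even if O(n) held, inferring O(r) would be affirming the consequent — invalid.
So O(r) is not derivable, and the apparent clash with O(not r) does not arise.
A world satisfying every obligation exists (e.g. d=true, h=false, j=true, k=false, n=true, p=false, r=false, t=false, u=true, v=true, w=false); no atom is both obligatory and forbidden, so the set is consistent.

Consistent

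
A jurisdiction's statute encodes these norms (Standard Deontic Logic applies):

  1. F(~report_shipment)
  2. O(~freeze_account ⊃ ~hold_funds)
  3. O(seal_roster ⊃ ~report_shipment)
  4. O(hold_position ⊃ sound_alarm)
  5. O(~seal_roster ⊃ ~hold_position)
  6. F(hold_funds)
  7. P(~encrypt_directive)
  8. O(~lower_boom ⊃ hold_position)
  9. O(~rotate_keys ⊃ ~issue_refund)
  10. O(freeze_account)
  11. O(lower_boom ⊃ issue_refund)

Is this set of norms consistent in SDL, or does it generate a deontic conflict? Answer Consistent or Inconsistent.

Consistent

Premise 2 is O(~freeze_account ⊃ ~hold_funds); even if O(~hold_funds) held, inferring O(~freeze_account) would be affirming the consequent — invalid.
So O(~freeze_account) is not derivable, and the apparent clash with O(freeze_account) does not arise.
A world satisfying every obligation exists (e.g. encrypt_directive=false, freeze_account=true, hold_funds=false, hold_position=false, issue_refund=true, lower_boom=true, report_shipment=true, rotate_keys=true, seal_roster=false, sound_alarm=false); no atom is both obligatory and forbidden, so the set is consistent.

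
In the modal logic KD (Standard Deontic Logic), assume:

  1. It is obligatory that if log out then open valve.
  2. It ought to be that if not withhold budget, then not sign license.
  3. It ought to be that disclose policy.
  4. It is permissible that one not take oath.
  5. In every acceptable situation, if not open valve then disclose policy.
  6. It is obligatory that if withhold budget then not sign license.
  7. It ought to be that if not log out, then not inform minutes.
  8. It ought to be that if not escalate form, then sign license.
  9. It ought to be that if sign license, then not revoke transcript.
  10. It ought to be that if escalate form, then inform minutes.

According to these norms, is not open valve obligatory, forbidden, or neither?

Forbidden

Premises 6 and 2 are O(withhold_budget → ¬sign_license) and O(¬withhold_budget → ¬sign_license); every ideal world satisfies withhold_budget or ¬withhold_budget, so in either case ¬sign_license holds — hence O(¬sign_license).
Premise 8, O(¬escalate_form → sign_license), contraposes to O(¬sign_license → escalate_form); with O(¬sign_license) we get O(escalate_form).
Premise 10 is O(escalate_form → inform_minutes); since O(escalate_form), deontic closure gives O(inform_minutes).
Premise 7 is O(¬log_out → ¬inform_minutes); contrapositively O(inform_minutes → log_out). Since O(inform_minutes) holds, K gives O(log_out).
Premise 1 is O(log_out → open_valve); since O(log_out), deontic closure gives O(open_valve).
Premises 3, 4, 5, 9 do not contribute to this derivation.
Thus O(open_valve), which is F(¬open_valve): ¬open_valve is forbidden.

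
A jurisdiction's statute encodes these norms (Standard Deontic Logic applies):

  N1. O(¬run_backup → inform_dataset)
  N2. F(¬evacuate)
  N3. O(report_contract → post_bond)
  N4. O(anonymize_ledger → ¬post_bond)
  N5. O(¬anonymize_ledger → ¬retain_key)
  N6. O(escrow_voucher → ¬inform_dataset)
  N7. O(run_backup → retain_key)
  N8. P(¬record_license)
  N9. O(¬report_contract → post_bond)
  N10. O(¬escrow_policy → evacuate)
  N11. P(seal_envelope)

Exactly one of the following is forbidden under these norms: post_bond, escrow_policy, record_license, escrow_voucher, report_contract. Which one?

Premises 9 and 3 cover both cases: O(¬report_contract → post_bond) and O(report_contract → post_bond). Since ¬report_contract ∨ report_contract is a tautology, O(post_bond) follows.
Premise 4, O(anonymize_ledger → ¬post_bond), contraposes to O(post_bond → ¬anonymize_ledger); with O(post_bond) we get O(¬anonymize_ledger).
From O(¬anonymize_ledger) and premise 5, O(¬anonymize_ledger → ¬retain_key), we obtain O(¬retain_key).
The contrapositive of premise 7 (O(run_backup → retain_key)) is O(¬retain_key → ¬run_backup), and O(¬retain_key) is already established, so O(¬run_backup).
From O(¬run_backup) and premise 1, O(¬run_backup → inform_dataset), we obtain O(inform_dataset).
Premise 6, O(escrow_voucher → ¬inform_dataset), contraposes to O(inform_dataset → ¬escrow_voucher); with O(inform_dataset) we get O(¬escrow_voucher).
So O(¬escrow_voucher) holds, i.e. escrow_voucher is forbidden. None of the other listed options is forbidden under the premises.

escrow_voucher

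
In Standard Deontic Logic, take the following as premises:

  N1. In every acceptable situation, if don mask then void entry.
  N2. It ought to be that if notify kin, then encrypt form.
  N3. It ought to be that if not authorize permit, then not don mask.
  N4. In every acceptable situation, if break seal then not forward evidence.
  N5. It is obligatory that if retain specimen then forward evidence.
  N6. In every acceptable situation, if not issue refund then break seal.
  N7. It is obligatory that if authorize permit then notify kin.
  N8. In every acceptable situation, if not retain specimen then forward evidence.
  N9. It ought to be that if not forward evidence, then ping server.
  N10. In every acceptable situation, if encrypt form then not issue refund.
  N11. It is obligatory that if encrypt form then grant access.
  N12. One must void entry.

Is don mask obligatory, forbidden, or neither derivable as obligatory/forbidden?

Forbidden

Premises 5 and 8 are O(retain_specimen → forward_evidence) and O(¬retain_specimen → forward_evidence); every ideal world satisfies retain_specimen or ¬retain_specimen, so in either case forward_evidence holds — hence O(forward_evidence).
Premise 4, O(break_seal → ¬forward_evidence), contraposes to O(forward_evidence → ¬break_seal); with O(forward_evidence) we get O(¬break_seal).
Premise 6 is O(¬issue_refund → break_seal); contrapositively O(¬break_seal → issue_refund). Since O(¬break_seal) holds, K gives O(issue_refund).
Premise 10 is O(encrypt_form → ¬issue_refund); contrapositively O(issue_refund → ¬encrypt_form). Since O(issue_refund) holds, K gives O(¬encrypt_form).
Premise 2, O(notify_kin → encrypt_form), contraposes to O(¬encrypt_form → ¬notify_kin); with O(¬encrypt_form) we get O(¬notify_kin).
The contrapositive of premise 7 (O(authorize_permit → notify_kin)) is O(¬notify_kin → ¬authorize_permit), and O(¬notify_kin) is already established, so O(¬authorize_permit).
From O(¬authorize_permit) and premise 3, O(¬authorize_permit → ¬don_mask), we obtain O(¬don_mask).
Premises 1, 9, 11, 12 do not contribute to this derivation.
Thus O(¬don_mask), which is F(don_mask): don_mask is forbidden.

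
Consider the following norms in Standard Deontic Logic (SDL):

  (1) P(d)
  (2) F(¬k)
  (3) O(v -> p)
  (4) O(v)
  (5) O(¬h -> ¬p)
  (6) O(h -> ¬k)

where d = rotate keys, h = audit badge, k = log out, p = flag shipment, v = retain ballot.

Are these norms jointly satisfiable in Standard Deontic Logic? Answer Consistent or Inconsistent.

Inconsistent

Premise 2 is F(¬k), i.e. O(k).
The contrapositive of premise 6 (O(h -> ¬k)) is O(k -> ¬h), and O(k) is already established, so O(¬h).
Premise 5 is O(¬h -> ¬p); since O(¬h), deontic closure gives O(¬p).
The contrapositive of premise 3 (O(v -> p)) is O(¬p -> ¬v), and O(¬p) is already established, so O(¬v).
But premise 4 directly asserts O(v).
We now have both O(¬v) and O(v) — v is simultaneously obligatory and forbidden, violating the D-axiom.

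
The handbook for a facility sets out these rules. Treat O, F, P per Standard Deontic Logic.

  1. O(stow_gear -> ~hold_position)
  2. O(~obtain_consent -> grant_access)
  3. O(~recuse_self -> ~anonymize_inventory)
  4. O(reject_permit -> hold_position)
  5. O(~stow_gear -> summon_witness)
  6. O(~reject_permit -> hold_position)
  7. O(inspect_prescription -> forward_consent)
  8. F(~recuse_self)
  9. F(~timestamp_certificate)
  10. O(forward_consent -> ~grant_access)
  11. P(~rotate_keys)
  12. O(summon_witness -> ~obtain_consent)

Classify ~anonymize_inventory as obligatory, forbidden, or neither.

Neither

Premise 3 is O(~recuse_self -> ~anonymize_inventory), but O(~recuse_self) is not derivable from the premises, so it does not yield O(~anonymize_inventory).
No premise or chain of K-axiom applications forces O(~anonymize_inventory), and none forces O(anonymize_inventory). So ~anonymize_inventory is neither obligatory nor forbidden under these norms.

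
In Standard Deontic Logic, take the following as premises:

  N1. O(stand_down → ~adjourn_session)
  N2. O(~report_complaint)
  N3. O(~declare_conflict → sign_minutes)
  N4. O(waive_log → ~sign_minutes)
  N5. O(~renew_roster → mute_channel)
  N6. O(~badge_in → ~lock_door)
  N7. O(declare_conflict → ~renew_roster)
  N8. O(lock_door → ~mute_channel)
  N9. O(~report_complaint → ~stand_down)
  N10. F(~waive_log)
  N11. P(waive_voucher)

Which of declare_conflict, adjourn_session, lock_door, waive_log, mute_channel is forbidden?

lock_door

Premise 10 is F(~waive_log), i.e. O(waive_log).
Applying K to premise 4 (O(waive_log → ~sign_minutes)) and O(waive_log) yields O(~sign_minutes).
Premise 3 is O(~declare_conflict → sign_minutes); contrapositively O(~sign_minutes → declare_conflict). Since O(~sign_minutes) holds, K gives O(declare_conflict).
With premise 7, O(declare_conflict → ~renew_roster), the K-axiom yields O(~renew_roster).
With premise 5, O(~renew_roster → mute_channel), the K-axiom yields O(mute_channel).
Premise 8, O(lock_door → ~mute_channel), contraposes to O(mute_channel → ~lock_door); with O(mute_channel) we get O(~lock_door).
So O(~lock_door) holds, i.e. lock_door is forbidden. None of the other listed options is forbidden under the premises.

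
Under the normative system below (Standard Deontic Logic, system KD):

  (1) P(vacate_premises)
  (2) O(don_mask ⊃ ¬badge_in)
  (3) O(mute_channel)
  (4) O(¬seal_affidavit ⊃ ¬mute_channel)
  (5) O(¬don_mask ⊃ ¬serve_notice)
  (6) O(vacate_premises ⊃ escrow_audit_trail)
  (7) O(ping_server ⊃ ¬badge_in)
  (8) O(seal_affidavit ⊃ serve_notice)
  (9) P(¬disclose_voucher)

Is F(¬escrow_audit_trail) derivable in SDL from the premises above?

No

Premise 6 is O(vacate_premises ⊃ escrow_audit_trail), but O(vacate_premises) is not derivable from the premises (the permission P(vacate_premises) asserts only ¬O(¬vacate_premises), not O(vacate_premises)), so it does not yield O(escrow_audit_trail).
No other premise forces O(escrow_audit_trail). An ideal world satisfying every premise can still have ¬escrow_audit_trail true, so F(¬escrow_audit_trail) is not derivable.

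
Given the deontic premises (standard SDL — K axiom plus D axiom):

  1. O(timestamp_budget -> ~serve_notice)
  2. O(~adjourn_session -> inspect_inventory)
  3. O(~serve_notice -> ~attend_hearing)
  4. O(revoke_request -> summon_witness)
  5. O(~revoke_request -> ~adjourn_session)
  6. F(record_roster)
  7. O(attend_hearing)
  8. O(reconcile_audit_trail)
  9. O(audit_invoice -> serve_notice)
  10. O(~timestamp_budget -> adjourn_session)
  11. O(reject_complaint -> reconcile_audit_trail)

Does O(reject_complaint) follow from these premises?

Premise 11 is O(reject_complaint -> reconcile_audit_trail); even if O(reconcile_audit_trail) held, inferring O(reject_complaint) would be affirming the consequent — invalid.
No other premise forces O(reject_complaint). An ideal world satisfying every premise can still have reject_complaint false, so O(reject_complaint) is not derivable.

No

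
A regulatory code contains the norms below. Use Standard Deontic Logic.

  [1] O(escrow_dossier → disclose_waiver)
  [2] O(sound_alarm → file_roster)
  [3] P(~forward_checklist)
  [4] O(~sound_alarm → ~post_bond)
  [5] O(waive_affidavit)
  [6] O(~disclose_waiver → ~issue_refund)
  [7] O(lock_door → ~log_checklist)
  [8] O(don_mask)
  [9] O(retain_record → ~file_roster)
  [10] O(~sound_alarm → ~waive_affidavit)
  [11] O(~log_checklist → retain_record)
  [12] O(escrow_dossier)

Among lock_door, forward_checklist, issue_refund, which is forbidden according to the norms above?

lock_door

Premise 5 gives O(waive_affidavit).
Premise 10, O(~sound_alarm → ~waive_affidavit), contraposes to O(waive_affidavit → sound_alarm); with O(waive_affidavit) we get O(sound_alarm).
From O(sound_alarm) and premise 2, O(sound_alarm → file_roster), we obtain O(file_roster).
Premise 9, O(retain_record → ~file_roster), contraposes to O(file_roster → ~retain_record); with O(file_roster) we get O(~retain_record).
Premise 11, O(~log_checklist → retain_record), contraposes to O(~retain_record → log_checklist); with O(~retain_record) we get O(log_checklist).
Premise 7, O(lock_door → ~log_checklist), contraposes to O(log_checklist → ~lock_door); with O(log_checklist) we get O(~lock_door).
So O(~lock_door) holds, i.e. lock_door is forbidden. None of the other listed options is forbidden under the premises.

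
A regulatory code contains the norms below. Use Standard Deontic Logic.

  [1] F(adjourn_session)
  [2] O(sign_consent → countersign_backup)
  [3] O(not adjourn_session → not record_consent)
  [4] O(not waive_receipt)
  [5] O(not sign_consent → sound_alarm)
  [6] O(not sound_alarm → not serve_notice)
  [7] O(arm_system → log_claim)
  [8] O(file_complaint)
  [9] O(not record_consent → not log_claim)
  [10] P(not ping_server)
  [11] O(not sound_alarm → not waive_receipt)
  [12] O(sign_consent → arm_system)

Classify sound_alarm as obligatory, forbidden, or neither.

F(adjourn_session) at premise 1 means O(not adjourn_session).
With premise 3, O(not adjourn_session → not record_consent), the K-axiom yields O(not record_consent).
With premise 9, O(not record_consent → not log_claim), the K-axiom yields O(not log_claim).
The contrapositive of premise 7 (O(arm_system → log_claim)) is O(not log_claim → not arm_system), and O(not log_claim) is already established, so O(not arm_system).
Premise 12, O(sign_consent → arm_system), contraposes to O(not arm_system → not sign_consent); with O(not arm_system) we get O(not sign_consent).
With premise 5, O(not sign_consent → sound_alarm), the K-axiom yields O(sound_alarm).
Premises 2, 4, 6, 8, 10, 11 do not contribute to this derivation.
Hence sound_alarm is obligatory.

Obligatory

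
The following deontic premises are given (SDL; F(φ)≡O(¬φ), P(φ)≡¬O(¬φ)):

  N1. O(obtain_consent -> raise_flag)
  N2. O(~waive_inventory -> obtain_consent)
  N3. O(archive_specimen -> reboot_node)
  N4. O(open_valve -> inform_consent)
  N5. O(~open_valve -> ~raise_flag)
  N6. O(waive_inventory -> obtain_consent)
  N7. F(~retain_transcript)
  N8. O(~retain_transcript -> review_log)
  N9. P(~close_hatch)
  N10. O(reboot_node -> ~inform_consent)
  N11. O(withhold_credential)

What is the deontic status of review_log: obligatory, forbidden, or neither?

Premise 8 is O(~retain_transcript -> review_log), but O(~retain_transcript) is not derivable from the premises, so it does not yield O(review_log).
No premise or chain of K-axiom applications forces O(review_log), and none forces O(~review_log). So review_log is neither obligatory nor forbidden under these norms.

Neither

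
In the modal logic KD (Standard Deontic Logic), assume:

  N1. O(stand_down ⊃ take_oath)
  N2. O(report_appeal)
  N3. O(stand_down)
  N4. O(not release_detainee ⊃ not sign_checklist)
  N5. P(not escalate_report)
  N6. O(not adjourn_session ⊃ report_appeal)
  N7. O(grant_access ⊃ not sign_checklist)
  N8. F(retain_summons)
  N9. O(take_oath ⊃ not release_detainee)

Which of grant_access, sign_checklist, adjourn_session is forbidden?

sign_checklist

Premise 3 gives O(stand_down).
Premise 1 is O(stand_down ⊃ take_oath); since O(stand_down), deontic closure gives O(take_oath).
Applying K to premise 9 (O(take_oath ⊃ not release_detainee)) and O(take_oath) yields O(not release_detainee).
Premise 4 is O(not release_detainee ⊃ not sign_checklist); since O(not release_detainee), deontic closure gives O(not sign_checklist).
So O(not sign_checklist) holds, i.e. sign_checklist is forbidden. None of the other listed options is forbidden under the premises.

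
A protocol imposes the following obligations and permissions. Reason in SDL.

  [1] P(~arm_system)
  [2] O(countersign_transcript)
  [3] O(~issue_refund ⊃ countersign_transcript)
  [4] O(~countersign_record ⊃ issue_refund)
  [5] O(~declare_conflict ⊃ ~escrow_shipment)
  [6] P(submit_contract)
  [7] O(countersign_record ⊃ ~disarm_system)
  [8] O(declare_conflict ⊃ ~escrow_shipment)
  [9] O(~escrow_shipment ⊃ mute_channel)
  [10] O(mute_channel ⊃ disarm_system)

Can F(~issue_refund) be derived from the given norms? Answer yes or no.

By case analysis on ~declare_conflict: premise 5 gives O(~declare_conflict ⊃ ~escrow_shipment) and premise 8 gives O(declare_conflict ⊃ ~escrow_shipment), so O(~escrow_shipment) either way.
With premise 9, O(~escrow_shipment ⊃ mute_channel), the K-axiom yields O(mute_channel).
With premise 10, O(mute_channel ⊃ disarm_system), the K-axiom yields O(disarm_system).
Premise 7, O(countersign_record ⊃ ~disarm_system), contraposes to O(disarm_system ⊃ ~countersign_record); with O(disarm_system) we get O(~countersign_record).
With premise 4, O(~countersign_record ⊃ issue_refund), the K-axiom yields O(issue_refund).
Premises 1, 2, 3, 6 do not contribute to this derivation.
So O(issue_refund) holds, i.e. F(~issue_refund). The claim follows.

Yes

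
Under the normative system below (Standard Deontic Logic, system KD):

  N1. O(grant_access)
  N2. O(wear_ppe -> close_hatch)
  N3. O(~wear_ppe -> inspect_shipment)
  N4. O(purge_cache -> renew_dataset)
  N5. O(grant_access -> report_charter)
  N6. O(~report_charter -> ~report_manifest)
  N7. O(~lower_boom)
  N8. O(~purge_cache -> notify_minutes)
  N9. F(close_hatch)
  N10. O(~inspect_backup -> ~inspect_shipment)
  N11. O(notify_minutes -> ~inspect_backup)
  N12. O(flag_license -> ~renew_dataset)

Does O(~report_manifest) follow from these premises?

Premise 6 is O(~report_charter -> ~report_manifest), but O(~report_charter) is not derivable from the premises, so it does not yield O(~report_manifest).
No other premise forces O(~report_manifest). An ideal world satisfying every premise can still have ~report_manifest false, so O(~report_manifest) is not derivable.

No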